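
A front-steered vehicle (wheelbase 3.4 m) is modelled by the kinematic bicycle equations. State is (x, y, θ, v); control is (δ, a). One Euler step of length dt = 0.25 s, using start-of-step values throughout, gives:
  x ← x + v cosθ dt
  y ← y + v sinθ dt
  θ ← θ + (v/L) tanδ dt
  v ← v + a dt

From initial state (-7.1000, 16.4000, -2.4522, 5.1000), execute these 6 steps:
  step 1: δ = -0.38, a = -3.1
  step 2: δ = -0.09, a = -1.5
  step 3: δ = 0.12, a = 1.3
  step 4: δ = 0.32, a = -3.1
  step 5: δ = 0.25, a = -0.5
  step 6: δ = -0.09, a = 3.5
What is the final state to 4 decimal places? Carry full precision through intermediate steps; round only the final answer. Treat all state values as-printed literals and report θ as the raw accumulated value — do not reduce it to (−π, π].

(-12.1194, 12.9124, -2.4482, 4.2500)

after step 1 (δ=-0.38, a=-3.1): (-8.083831, 15.589012, -2.601980, 4.325000)
after step 2 (δ=-0.09, a=-1.5): (-9.011444, 15.033462, -2.630679, 3.950000)
after step 3 (δ=0.12, a=1.3): (-9.872838, 14.550599, -2.595657, 4.275000)
after step 4 (δ=0.32, a=-3.1): (-10.786237, 13.995686, -2.491489, 3.500000)
after step 5 (δ=0.25, a=-0.5): (-11.482755, 13.466075, -2.425776, 3.375000)
after step 6 (δ=-0.09, a=3.5): (-12.119413, 12.912378, -2.448171, 4.250000)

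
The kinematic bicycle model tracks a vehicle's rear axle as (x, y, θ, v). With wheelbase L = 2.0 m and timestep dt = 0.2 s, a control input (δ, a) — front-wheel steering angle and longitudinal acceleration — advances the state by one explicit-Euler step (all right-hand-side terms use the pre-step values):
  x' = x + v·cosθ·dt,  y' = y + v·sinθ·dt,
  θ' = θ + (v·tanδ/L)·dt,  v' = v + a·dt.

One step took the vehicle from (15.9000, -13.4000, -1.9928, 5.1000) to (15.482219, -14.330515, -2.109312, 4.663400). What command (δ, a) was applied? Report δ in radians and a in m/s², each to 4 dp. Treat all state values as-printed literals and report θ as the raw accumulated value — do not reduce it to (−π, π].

δ = -0.2246, a = -2.1830

a = (v'−v)/dt = (-0.436600)/0.2 = -2.1830
Δθ = θ'−θ = -0.116512;  (v·dt/L) = 5.1000·0.2/2.0 = 0.510000
tan δ = Δθ·L/(v·dt) = -0.228455  →  δ = -0.2246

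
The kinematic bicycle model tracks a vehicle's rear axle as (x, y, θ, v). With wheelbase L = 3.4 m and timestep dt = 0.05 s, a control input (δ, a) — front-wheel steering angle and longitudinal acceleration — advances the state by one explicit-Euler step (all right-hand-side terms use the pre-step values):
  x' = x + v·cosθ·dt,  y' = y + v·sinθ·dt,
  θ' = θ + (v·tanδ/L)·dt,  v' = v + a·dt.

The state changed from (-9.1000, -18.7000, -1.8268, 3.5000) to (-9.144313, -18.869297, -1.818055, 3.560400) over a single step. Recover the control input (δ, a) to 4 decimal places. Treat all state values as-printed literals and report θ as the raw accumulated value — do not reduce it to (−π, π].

a = (v'−v)/dt = (0.060400)/0.05 = 1.2080
Δθ = θ'−θ = 0.008745;  (v·dt/L) = 3.5000·0.05/3.4 = 0.051471
tan δ = Δθ·L/(v·dt) = 0.169903  →  δ = 0.1683

δ = 0.1683, a = 1.2080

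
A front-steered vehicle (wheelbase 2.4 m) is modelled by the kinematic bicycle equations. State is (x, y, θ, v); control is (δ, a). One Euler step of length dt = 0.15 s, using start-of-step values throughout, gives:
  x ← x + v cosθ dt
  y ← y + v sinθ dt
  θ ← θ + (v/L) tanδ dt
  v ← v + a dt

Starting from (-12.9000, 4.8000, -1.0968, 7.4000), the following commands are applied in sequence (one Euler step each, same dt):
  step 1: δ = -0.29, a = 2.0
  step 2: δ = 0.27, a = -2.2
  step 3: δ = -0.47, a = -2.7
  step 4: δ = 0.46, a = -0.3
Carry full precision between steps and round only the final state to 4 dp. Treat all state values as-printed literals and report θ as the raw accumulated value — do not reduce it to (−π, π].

after step 1 (δ=-0.29, a=2.0): (-12.393345, 3.812376, -1.234816, 7.700000)
after step 2 (δ=0.27, a=-2.2): (-12.012548, 2.721955, -1.101626, 7.370000)
after step 3 (δ=-0.47, a=-2.7): (-11.512700, 1.735911, -1.335608, 6.965000)
after step 4 (δ=0.46, a=-0.3): (-11.269246, 0.719923, -1.119933, 6.920000)

(-11.2692, 0.7199, -1.1199, 6.9200)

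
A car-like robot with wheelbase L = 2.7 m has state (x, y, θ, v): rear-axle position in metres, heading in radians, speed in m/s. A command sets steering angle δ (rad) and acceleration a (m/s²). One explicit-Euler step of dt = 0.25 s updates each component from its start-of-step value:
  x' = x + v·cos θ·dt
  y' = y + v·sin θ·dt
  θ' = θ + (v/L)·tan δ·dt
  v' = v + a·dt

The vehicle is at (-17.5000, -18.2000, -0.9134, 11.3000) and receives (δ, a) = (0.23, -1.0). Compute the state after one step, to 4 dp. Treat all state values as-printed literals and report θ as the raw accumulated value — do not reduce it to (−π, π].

x' = -17.5000 + 11.3000·cos(-0.9134)·0.25 = -15.7738
y' = -18.2000 + 11.3000·sin(-0.9134)·0.25 = -20.4362
θ' = -0.9134 + (11.3000/2.7)·tan(0.23)·0.25 = -0.6684
v' = 11.3000 − 1.0000·0.25 = 11.0500

(-15.7738, -20.4362, -0.6684, 11.0500)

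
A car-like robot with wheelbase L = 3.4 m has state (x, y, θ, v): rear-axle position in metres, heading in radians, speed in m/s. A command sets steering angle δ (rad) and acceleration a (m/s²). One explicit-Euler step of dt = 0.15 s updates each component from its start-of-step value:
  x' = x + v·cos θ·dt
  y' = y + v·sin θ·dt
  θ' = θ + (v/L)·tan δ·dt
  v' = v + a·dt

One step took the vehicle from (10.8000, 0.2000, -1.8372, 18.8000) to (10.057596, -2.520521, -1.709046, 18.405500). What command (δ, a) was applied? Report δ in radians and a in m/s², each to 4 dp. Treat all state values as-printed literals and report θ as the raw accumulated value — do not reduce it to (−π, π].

a = (v'−v)/dt = (-0.394500)/0.15 = -2.6300
Δθ = θ'−θ = 0.128154;  (v·dt/L) = 18.8000·0.15/3.4 = 0.829412
tan δ = Δθ·L/(v·dt) = 0.154512  →  δ = 0.1533

δ = 0.1533, a = -2.6300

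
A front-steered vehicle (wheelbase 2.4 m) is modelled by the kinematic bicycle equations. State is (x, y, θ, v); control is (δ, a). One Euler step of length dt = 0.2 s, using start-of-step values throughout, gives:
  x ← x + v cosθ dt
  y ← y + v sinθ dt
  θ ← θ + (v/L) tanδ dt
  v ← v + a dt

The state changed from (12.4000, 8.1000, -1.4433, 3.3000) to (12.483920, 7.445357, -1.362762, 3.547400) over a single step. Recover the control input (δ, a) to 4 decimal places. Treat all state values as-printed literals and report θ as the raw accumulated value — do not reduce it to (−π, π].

a = (v'−v)/dt = (0.247400)/0.2 = 1.2370
Δθ = θ'−θ = 0.080538;  (v·dt/L) = 3.3000·0.2/2.4 = 0.275000
tan δ = Δθ·L/(v·dt) = 0.292865  →  δ = 0.2849

δ = 0.2849, a = 1.2370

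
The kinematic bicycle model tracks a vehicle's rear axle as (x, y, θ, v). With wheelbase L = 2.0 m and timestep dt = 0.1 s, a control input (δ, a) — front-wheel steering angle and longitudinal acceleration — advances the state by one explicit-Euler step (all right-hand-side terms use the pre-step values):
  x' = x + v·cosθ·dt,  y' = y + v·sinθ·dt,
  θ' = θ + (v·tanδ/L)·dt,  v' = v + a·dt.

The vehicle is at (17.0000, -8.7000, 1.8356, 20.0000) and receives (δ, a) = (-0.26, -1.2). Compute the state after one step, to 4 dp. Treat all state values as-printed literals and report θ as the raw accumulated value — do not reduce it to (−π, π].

x' = 17.0000 + 20.0000·cos(1.8356)·0.1 = 16.4766
y' = -8.7000 + 20.0000·sin(1.8356)·0.1 = -6.7697
θ' = 1.8356 + (20.0000/2.0)·tan(-0.26)·0.1 = 1.5696
v' = 20.0000 − 1.2000·0.1 = 19.8800

(16.4766, -6.7697, 1.5696, 19.8800)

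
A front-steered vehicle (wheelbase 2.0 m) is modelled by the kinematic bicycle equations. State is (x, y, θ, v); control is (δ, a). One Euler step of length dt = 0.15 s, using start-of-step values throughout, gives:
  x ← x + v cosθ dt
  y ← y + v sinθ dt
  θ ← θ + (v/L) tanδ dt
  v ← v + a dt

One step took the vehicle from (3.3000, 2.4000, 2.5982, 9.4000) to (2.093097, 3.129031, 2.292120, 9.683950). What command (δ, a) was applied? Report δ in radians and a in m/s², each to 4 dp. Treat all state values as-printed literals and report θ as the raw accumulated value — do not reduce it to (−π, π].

a = (v'−v)/dt = (0.283950)/0.15 = 1.8930
Δθ = θ'−θ = -0.306080;  (v·dt/L) = 9.4000·0.15/2.0 = 0.705000
tan δ = Δθ·L/(v·dt) = -0.434156  →  δ = -0.4096

δ = -0.4096, a = 1.8930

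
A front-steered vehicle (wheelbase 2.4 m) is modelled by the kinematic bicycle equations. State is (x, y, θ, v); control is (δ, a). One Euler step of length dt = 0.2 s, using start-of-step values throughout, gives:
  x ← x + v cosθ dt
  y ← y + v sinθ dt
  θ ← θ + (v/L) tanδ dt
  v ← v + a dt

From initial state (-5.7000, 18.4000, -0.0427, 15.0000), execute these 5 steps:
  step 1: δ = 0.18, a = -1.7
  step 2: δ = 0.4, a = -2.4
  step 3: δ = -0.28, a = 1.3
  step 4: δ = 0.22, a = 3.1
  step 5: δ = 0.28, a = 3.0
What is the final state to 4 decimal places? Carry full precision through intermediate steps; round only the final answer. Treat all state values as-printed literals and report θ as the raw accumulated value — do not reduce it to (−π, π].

(7.4803, 23.4376, 0.9915, 15.6600)

after step 1 (δ=0.18, a=-1.7): (-2.702735, 18.271939, 0.184762, 14.660000)
after step 2 (δ=0.4, a=-2.4): (0.179363, 18.810584, 0.701274, 14.180000)
after step 3 (δ=-0.28, a=1.3): (2.346125, 20.640348, 0.361481, 14.440000)
after step 4 (δ=0.22, a=3.1): (5.047486, 21.661718, 0.630570, 15.060000)
after step 5 (δ=0.28, a=3.0): (7.480253, 23.437608, 0.991450, 15.660000)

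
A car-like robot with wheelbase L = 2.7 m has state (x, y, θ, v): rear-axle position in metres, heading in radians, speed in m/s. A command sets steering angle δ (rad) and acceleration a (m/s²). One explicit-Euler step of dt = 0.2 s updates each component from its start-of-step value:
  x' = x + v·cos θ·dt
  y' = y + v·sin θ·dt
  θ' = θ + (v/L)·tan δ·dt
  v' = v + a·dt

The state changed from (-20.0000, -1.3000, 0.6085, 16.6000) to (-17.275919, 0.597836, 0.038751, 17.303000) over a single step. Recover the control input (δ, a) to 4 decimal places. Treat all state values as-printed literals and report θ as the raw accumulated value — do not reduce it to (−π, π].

a = (v'−v)/dt = (0.703000)/0.2 = 3.5150
Δθ = θ'−θ = -0.569749;  (v·dt/L) = 16.6000·0.2/2.7 = 1.229630
tan δ = Δθ·L/(v·dt) = -0.463350  →  δ = -0.4339

δ = -0.4339, a = 3.5150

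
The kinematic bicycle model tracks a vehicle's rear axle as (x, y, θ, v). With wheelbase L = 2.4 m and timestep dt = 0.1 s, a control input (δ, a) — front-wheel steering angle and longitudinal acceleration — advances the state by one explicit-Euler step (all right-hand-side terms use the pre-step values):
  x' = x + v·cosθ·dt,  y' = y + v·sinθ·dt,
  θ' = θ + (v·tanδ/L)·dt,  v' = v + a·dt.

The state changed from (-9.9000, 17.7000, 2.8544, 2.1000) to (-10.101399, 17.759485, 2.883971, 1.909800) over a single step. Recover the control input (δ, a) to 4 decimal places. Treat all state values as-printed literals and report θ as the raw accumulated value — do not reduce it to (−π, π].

a = (v'−v)/dt = (-0.190200)/0.1 = -1.9020
Δθ = θ'−θ = 0.029571;  (v·dt/L) = 2.1000·0.1/2.4 = 0.087500
tan δ = Δθ·L/(v·dt) = 0.337954  →  δ = 0.3259

δ = 0.3259, a = -1.9020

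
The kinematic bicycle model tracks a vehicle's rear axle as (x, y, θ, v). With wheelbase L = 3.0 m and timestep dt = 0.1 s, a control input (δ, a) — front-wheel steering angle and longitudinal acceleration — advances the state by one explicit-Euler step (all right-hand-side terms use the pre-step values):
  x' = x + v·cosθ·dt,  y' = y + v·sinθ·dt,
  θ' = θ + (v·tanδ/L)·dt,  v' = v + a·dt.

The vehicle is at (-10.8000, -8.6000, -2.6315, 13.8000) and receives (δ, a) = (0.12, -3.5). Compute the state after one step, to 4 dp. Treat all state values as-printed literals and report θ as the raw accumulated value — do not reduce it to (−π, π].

(-12.0043, -9.2738, -2.5760, 13.4500)

x' = -10.8000 + 13.8000·cos(-2.6315)·0.1 = -12.0043
y' = -8.6000 + 13.8000·sin(-2.6315)·0.1 = -9.2738
θ' = -2.6315 + (13.8000/3.0)·tan(0.12)·0.1 = -2.5760
v' = 13.8000 − 3.5000·0.1 = 13.4500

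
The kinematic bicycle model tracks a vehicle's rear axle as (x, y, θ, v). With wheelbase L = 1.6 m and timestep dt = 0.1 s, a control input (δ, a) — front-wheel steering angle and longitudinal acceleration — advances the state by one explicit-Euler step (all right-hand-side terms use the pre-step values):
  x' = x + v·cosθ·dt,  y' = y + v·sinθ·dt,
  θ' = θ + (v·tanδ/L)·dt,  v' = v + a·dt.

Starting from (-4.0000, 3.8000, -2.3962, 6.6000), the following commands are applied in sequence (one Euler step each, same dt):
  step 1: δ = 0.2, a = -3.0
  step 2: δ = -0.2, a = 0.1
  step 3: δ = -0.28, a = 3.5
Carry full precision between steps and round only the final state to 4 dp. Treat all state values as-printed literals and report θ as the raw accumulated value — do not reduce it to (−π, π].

(-5.3727, 2.4581, -2.5058, 6.6600)

after step 1 (δ=0.2, a=-3.0): (-4.484982, 3.352348, -2.312582, 6.300000)
after step 2 (δ=-0.2, a=0.1): (-4.910614, 2.887872, -2.392399, 6.310000)
after step 3 (δ=-0.28, a=3.5): (-5.372656, 2.458131, -2.505803, 6.660000)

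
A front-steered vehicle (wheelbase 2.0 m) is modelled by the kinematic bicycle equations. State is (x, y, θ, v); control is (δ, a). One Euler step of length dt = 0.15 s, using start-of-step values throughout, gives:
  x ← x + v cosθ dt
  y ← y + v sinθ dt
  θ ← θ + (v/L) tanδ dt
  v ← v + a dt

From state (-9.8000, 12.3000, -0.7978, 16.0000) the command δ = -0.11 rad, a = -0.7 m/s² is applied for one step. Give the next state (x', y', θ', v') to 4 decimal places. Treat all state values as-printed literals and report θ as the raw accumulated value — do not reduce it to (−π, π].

(-8.1241, 10.5820, -0.9303, 15.8950)

x' = -9.8000 + 16.0000·cos(-0.7978)·0.15 = -8.1241
y' = 12.3000 + 16.0000·sin(-0.7978)·0.15 = 10.5820
θ' = -0.7978 + (16.0000/2.0)·tan(-0.11)·0.15 = -0.9303
v' = 16.0000 − 0.7000·0.15 = 15.8950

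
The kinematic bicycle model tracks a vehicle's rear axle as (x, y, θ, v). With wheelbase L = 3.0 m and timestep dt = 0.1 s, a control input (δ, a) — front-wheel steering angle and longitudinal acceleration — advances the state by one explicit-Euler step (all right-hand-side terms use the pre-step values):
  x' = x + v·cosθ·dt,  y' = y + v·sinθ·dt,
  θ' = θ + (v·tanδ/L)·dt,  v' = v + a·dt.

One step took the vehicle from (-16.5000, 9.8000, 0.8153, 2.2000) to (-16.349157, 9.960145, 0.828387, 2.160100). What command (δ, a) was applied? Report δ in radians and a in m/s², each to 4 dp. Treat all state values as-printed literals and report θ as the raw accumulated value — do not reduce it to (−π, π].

a = (v'−v)/dt = (-0.039900)/0.1 = -0.3990
Δθ = θ'−θ = 0.013087;  (v·dt/L) = 2.2000·0.1/3.0 = 0.073333
tan δ = Δθ·L/(v·dt) = 0.178459  →  δ = 0.1766

δ = 0.1766, a = -0.3990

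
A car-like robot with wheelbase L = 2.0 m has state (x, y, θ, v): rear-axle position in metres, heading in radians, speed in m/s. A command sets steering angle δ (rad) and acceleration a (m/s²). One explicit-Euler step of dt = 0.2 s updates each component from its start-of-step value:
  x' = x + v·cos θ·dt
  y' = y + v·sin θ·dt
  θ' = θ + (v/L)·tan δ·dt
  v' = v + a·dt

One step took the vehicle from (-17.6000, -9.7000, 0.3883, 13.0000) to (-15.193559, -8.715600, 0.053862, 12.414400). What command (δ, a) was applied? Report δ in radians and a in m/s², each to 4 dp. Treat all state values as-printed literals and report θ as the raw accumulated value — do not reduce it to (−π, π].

δ = -0.2518, a = -2.9280

a = (v'−v)/dt = (-0.585600)/0.2 = -2.9280
Δθ = θ'−θ = -0.334438;  (v·dt/L) = 13.0000·0.2/2.0 = 1.300000
tan δ = Δθ·L/(v·dt) = -0.257260  →  δ = -0.2518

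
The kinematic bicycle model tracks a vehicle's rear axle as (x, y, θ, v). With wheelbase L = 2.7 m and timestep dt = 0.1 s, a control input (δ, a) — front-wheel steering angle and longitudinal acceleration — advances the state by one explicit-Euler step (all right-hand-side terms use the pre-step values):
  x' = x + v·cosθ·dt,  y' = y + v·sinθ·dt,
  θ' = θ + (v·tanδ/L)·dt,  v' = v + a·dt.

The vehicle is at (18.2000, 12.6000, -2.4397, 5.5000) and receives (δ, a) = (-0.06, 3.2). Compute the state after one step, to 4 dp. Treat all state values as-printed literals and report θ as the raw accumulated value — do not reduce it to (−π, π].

x' = 18.2000 + 5.5000·cos(-2.4397)·0.1 = 17.7800
y' = 12.6000 + 5.5000·sin(-2.4397)·0.1 = 12.2449
θ' = -2.4397 + (5.5000/2.7)·tan(-0.06)·0.1 = -2.4519
v' = 5.5000 + 3.2000·0.1 = 5.8200

(17.7800, 12.2449, -2.4519, 5.8200)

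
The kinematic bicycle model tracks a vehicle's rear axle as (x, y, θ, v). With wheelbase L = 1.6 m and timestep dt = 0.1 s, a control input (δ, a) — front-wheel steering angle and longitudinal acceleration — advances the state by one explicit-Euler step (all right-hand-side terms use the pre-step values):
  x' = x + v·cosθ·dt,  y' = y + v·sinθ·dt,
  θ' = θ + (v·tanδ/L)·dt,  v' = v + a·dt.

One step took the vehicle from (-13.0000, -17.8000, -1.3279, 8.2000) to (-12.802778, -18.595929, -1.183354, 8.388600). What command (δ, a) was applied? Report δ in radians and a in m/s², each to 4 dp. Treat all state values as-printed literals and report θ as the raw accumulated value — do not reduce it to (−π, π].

δ = 0.2749, a = 1.8860

a = (v'−v)/dt = (0.188600)/0.1 = 1.8860
Δθ = θ'−θ = 0.144546;  (v·dt/L) = 8.2000·0.1/1.6 = 0.512500
tan δ = Δθ·L/(v·dt) = 0.282041  →  δ = 0.2749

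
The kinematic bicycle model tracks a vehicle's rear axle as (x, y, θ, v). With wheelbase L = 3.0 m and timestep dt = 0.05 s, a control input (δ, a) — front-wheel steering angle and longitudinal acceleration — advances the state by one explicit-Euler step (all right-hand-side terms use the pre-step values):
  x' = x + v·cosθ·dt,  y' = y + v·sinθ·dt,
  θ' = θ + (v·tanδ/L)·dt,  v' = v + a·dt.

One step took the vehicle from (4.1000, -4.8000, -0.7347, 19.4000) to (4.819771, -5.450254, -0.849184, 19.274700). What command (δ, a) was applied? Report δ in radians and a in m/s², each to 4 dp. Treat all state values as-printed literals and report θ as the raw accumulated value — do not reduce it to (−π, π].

δ = -0.3403, a = -2.5060

a = (v'−v)/dt = (-0.125300)/0.05 = -2.5060
Δθ = θ'−θ = -0.114484;  (v·dt/L) = 19.4000·0.05/3.0 = 0.323333
tan δ = Δθ·L/(v·dt) = -0.354074  →  δ = -0.3403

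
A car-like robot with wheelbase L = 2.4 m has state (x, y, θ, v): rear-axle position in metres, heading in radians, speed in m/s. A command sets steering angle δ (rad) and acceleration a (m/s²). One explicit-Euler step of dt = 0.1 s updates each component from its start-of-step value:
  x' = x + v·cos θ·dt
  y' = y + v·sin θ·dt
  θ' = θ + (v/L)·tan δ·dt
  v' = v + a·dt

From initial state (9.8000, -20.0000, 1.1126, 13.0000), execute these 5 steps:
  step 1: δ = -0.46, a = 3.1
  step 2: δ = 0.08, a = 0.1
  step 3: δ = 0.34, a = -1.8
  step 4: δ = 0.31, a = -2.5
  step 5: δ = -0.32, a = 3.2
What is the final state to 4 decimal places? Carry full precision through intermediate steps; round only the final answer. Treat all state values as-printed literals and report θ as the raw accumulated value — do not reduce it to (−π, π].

after step 1 (δ=-0.46, a=3.1): (10.375031, -18.834093, 0.844232, 13.310000)
after step 2 (δ=0.08, a=0.1): (11.259221, -17.839222, 0.888693, 13.320000)
after step 3 (δ=0.34, a=-1.8): (12.098950, -16.805259, 1.085017, 13.140000)
after step 4 (δ=0.31, a=-2.5): (12.712453, -15.643273, 1.260397, 12.890000)
after step 5 (δ=-0.32, a=3.2): (13.106164, -14.415873, 1.082413, 13.210000)

(13.1062, -14.4159, 1.0824, 13.2100)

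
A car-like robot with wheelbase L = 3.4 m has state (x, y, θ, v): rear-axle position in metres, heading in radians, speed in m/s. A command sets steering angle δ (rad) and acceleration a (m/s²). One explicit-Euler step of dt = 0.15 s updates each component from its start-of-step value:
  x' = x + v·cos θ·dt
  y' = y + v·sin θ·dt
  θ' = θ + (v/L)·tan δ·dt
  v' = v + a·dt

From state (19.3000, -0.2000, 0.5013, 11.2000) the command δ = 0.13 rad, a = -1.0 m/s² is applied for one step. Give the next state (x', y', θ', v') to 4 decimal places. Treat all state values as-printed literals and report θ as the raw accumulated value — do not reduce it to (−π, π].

(20.7733, 0.6074, 0.5659, 11.0500)

x' = 19.3000 + 11.2000·cos(0.5013)·0.15 = 20.7733
y' = -0.2000 + 11.2000·sin(0.5013)·0.15 = 0.6074
θ' = 0.5013 + (11.2000/3.4)·tan(0.13)·0.15 = 0.5659
v' = 11.2000 − 1.0000·0.15 = 11.0500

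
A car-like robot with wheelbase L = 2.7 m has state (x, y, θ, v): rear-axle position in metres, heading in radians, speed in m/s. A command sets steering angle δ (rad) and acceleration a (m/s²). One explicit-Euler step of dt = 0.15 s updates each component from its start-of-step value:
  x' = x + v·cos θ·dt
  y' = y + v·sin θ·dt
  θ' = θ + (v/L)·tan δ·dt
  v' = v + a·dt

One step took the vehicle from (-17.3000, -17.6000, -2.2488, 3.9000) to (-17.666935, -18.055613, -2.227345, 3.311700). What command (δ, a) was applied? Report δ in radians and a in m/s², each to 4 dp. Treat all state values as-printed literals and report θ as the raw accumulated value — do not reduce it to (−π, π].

δ = 0.0987, a = -3.9220

a = (v'−v)/dt = (-0.588300)/0.15 = -3.9220
Δθ = θ'−θ = 0.021455;  (v·dt/L) = 3.9000·0.15/2.7 = 0.216667
tan δ = Δθ·L/(v·dt) = 0.099023  →  δ = 0.0987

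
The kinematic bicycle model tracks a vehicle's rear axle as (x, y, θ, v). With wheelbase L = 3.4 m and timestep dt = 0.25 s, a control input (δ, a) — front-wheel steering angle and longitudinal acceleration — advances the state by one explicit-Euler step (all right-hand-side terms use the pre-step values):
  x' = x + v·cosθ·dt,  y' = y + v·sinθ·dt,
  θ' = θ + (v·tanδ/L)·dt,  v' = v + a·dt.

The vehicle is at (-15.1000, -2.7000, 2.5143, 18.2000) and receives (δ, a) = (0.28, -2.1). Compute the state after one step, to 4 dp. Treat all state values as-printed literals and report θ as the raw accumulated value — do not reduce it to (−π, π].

(-18.7838, -0.0294, 2.8991, 17.6750)

x' = -15.1000 + 18.2000·cos(2.5143)·0.25 = -18.7838
y' = -2.7000 + 18.2000·sin(2.5143)·0.25 = -0.0294
θ' = 2.5143 + (18.2000/3.4)·tan(0.28)·0.25 = 2.8991
v' = 18.2000 − 2.1000·0.25 = 17.6750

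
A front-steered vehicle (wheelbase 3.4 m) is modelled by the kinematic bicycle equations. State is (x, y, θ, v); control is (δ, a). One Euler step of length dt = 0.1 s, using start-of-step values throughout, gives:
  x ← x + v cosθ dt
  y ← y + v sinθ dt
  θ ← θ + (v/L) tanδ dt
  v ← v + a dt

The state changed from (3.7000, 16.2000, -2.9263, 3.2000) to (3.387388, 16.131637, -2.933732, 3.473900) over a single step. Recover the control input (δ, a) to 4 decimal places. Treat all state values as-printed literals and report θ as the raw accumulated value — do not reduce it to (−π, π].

a = (v'−v)/dt = (0.273900)/0.1 = 2.7390
Δθ = θ'−θ = -0.007432;  (v·dt/L) = 3.2000·0.1/3.4 = 0.094118
tan δ = Δθ·L/(v·dt) = -0.078965  →  δ = -0.0788

δ = -0.0788, a = 2.7390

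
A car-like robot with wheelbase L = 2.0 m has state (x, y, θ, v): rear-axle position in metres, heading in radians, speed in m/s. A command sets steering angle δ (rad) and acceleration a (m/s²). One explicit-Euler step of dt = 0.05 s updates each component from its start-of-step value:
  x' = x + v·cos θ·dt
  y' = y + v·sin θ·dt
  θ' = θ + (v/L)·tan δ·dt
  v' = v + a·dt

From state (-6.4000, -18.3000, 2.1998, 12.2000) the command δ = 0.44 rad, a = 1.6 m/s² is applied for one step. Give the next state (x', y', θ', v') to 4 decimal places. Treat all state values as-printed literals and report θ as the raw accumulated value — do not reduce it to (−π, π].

x' = -6.4000 + 12.2000·cos(2.1998)·0.05 = -6.7589
y' = -18.3000 + 12.2000·sin(2.1998)·0.05 = -17.8067
θ' = 2.1998 + (12.2000/2.0)·tan(0.44)·0.05 = 2.3434
v' = 12.2000 + 1.6000·0.05 = 12.2800

(-6.7589, -17.8067, 2.3434, 12.2800)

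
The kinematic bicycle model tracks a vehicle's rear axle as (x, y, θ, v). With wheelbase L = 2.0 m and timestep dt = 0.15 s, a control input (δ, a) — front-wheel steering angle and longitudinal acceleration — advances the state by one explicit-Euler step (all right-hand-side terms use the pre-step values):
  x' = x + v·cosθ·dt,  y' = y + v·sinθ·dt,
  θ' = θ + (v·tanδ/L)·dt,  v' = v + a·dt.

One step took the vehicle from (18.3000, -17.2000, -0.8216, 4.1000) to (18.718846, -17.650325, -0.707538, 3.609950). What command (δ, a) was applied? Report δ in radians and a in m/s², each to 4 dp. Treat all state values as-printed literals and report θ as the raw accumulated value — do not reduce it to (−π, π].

a = (v'−v)/dt = (-0.490050)/0.15 = -3.2670
Δθ = θ'−θ = 0.114062;  (v·dt/L) = 4.1000·0.15/2.0 = 0.307500
tan δ = Δθ·L/(v·dt) = 0.370933  →  δ = 0.3552

δ = 0.3552, a = -3.2670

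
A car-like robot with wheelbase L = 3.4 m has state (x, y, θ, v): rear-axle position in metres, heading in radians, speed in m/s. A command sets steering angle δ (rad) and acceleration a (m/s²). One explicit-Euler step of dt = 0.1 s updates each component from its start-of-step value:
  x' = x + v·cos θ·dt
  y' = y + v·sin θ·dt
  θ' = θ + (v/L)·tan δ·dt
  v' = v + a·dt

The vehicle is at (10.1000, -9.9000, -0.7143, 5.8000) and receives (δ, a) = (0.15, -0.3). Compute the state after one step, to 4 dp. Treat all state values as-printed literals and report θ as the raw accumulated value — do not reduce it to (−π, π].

(10.5382, -10.2800, -0.6885, 5.7700)

x' = 10.1000 + 5.8000·cos(-0.7143)·0.1 = 10.5382
y' = -9.9000 + 5.8000·sin(-0.7143)·0.1 = -10.2800
θ' = -0.7143 + (5.8000/3.4)·tan(0.15)·0.1 = -0.6885
v' = 5.8000 − 0.3000·0.1 = 5.7700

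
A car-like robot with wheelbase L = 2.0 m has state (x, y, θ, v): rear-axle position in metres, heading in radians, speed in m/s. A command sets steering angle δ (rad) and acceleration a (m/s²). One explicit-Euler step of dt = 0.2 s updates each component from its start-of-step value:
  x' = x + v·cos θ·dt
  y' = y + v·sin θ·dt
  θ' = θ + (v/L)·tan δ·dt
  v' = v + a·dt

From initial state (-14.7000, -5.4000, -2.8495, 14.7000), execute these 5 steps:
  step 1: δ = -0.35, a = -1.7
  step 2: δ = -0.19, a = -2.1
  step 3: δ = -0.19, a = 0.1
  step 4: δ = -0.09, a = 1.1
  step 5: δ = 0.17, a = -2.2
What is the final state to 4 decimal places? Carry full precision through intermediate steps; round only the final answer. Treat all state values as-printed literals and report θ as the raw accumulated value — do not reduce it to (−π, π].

(-26.4181, 0.0637, -3.8129, 13.7400)

after step 1 (δ=-0.35, a=-1.7): (-17.515472, -6.246593, -3.386092, 14.360000)
after step 2 (δ=-0.19, a=-2.1): (-20.302054, -5.551367, -3.662263, 13.940000)
after step 3 (δ=-0.19, a=0.1): (-22.720605, -4.164443, -3.930357, 13.960000)
after step 4 (δ=-0.09, a=1.1): (-24.688190, -2.183566, -4.056337, 14.180000)
after step 5 (δ=0.17, a=-2.2): (-26.418130, 0.063700, -3.812928, 13.740000)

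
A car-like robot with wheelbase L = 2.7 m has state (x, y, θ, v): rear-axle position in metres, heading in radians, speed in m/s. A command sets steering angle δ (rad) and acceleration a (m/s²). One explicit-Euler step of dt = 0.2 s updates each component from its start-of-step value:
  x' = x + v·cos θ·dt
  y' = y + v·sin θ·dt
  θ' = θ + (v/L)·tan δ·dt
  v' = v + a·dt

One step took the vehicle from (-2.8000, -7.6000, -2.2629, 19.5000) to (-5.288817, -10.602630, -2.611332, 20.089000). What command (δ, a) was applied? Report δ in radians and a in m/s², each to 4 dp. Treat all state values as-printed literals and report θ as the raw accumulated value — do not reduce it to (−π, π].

a = (v'−v)/dt = (0.589000)/0.2 = 2.9450
Δθ = θ'−θ = -0.348432;  (v·dt/L) = 19.5000·0.2/2.7 = 1.444444
tan δ = Δθ·L/(v·dt) = -0.241222  →  δ = -0.2367

δ = -0.2367, a = 2.9450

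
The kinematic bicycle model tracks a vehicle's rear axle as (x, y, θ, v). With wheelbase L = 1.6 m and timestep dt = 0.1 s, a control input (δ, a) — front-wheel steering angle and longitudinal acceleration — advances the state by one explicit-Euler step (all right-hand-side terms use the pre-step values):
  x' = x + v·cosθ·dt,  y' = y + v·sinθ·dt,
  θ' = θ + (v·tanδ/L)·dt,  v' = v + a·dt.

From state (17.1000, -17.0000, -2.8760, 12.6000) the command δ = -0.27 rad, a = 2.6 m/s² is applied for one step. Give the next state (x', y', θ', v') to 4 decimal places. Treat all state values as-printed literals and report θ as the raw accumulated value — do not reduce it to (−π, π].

(15.8842, -17.3307, -3.0939, 12.8600)

x' = 17.1000 + 12.6000·cos(-2.8760)·0.1 = 15.8842
y' = -17.0000 + 12.6000·sin(-2.8760)·0.1 = -17.3307
θ' = -2.8760 + (12.6000/1.6)·tan(-0.27)·0.1 = -3.0939
v' = 12.6000 + 2.6000·0.1 = 12.8600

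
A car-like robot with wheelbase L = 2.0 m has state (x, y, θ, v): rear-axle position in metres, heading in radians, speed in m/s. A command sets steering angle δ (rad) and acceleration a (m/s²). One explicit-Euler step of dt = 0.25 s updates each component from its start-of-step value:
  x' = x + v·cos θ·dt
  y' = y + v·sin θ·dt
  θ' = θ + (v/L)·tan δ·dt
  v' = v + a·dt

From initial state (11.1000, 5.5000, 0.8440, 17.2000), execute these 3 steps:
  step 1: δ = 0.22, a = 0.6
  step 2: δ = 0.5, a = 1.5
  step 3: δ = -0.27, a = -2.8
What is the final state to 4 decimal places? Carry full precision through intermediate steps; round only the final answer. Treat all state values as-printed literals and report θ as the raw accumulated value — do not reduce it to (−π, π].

after step 1 (δ=0.22, a=0.6): (13.957259, 8.713420, 1.324782, 17.350000)
after step 2 (δ=0.5, a=1.5): (15.013616, 12.920321, 2.509575, 17.725000)
after step 3 (δ=-0.27, a=-2.8): (11.438318, 15.538187, 1.896383, 17.025000)

(11.4383, 15.5382, 1.8964, 17.0250)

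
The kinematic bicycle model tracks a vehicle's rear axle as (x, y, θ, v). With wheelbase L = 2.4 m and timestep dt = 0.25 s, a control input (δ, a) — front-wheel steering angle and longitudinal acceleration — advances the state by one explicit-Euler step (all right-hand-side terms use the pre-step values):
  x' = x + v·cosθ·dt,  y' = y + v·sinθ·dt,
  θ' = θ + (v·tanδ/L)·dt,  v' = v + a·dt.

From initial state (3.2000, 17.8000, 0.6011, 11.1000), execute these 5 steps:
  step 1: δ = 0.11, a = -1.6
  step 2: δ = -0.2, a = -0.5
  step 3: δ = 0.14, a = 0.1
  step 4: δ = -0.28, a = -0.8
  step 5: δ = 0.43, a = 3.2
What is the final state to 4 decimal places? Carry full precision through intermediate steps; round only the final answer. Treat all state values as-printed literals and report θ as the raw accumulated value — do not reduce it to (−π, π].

(14.3477, 24.9143, 0.8374, 11.2000)

after step 1 (δ=0.11, a=-1.6): (5.488581, 19.369401, 0.728803, 10.700000)
after step 2 (δ=-0.2, a=-0.5): (7.484057, 21.150890, 0.502866, 10.575000)
after step 3 (δ=0.14, a=0.1): (9.800524, 22.425015, 0.658100, 10.600000)
after step 4 (δ=-0.28, a=-0.8): (11.897087, 24.045794, 0.340592, 10.400000)
after step 5 (δ=0.43, a=3.2): (14.347735, 24.914312, 0.837432, 11.200000)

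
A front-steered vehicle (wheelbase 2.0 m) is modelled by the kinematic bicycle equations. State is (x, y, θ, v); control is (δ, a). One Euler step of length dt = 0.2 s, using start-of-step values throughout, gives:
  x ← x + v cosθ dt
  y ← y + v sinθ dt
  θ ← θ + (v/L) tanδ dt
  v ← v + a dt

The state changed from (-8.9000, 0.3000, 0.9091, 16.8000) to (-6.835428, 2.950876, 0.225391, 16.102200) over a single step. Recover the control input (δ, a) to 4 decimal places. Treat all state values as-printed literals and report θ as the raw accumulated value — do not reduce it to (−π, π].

a = (v'−v)/dt = (-0.697800)/0.2 = -3.4890
Δθ = θ'−θ = -0.683709;  (v·dt/L) = 16.8000·0.2/2.0 = 1.680000
tan δ = Δθ·L/(v·dt) = -0.406970  →  δ = -0.3865

δ = -0.3865, a = -3.4890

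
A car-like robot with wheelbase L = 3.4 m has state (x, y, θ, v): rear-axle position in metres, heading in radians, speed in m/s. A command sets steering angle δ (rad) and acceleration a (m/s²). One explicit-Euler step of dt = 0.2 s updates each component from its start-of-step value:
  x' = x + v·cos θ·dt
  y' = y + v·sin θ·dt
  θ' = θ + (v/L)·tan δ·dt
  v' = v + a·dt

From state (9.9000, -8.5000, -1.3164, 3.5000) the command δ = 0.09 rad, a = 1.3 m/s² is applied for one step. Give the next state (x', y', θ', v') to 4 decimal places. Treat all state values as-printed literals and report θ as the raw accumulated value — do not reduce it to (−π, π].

(10.0762, -9.1775, -1.2978, 3.7600)

x' = 9.9000 + 3.5000·cos(-1.3164)·0.2 = 10.0762
y' = -8.5000 + 3.5000·sin(-1.3164)·0.2 = -9.1775
θ' = -1.3164 + (3.5000/3.4)·tan(0.09)·0.2 = -1.2978
v' = 3.5000 + 1.3000·0.2 = 3.7600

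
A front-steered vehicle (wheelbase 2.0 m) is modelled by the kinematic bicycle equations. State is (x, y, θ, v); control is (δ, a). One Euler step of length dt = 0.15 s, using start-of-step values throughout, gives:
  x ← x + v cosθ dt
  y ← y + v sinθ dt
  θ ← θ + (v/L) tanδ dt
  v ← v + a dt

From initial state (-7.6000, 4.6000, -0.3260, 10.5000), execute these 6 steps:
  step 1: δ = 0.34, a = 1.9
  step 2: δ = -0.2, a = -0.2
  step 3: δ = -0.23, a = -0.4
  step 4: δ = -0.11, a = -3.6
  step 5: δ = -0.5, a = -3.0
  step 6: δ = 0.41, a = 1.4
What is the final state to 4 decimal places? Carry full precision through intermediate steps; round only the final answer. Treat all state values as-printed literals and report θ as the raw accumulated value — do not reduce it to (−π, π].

after step 1 (δ=0.34, a=1.9): (-6.107954, 4.095596, -0.047432, 10.785000)
after step 2 (δ=-0.2, a=-0.2): (-4.492023, 4.018892, -0.211399, 10.755000)
after step 3 (δ=-0.23, a=-0.4): (-2.914687, 3.680386, -0.400265, 10.695000)
after step 4 (δ=-0.11, a=-3.6): (-1.437241, 3.055270, -0.488857, 10.155000)
after step 5 (δ=-0.5, a=-3.0): (-0.092408, 2.339926, -0.904934, 9.705000)
after step 6 (δ=0.41, a=1.4): (0.806863, 1.195147, -0.588577, 9.915000)

(0.8069, 1.1951, -0.5886, 9.9150)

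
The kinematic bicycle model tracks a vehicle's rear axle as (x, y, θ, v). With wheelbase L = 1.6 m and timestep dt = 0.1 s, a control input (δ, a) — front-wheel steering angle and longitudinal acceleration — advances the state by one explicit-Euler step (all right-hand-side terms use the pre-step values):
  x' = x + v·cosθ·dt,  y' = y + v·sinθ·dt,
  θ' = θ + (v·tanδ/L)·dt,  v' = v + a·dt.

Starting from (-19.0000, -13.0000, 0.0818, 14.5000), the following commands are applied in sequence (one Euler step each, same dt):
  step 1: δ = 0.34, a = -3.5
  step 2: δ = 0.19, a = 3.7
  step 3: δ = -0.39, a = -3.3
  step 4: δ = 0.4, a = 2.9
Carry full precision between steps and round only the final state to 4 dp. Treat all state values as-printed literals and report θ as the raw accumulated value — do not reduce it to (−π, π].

after step 1 (δ=0.34, a=-3.5): (-17.554848, -12.881522, 0.402374, 14.150000)
after step 2 (δ=0.19, a=3.7): (-16.252859, -12.327403, 0.572457, 14.520000)
after step 3 (δ=-0.39, a=-3.3): (-15.032348, -11.540856, 0.199425, 14.190000)
after step 4 (δ=0.4, a=2.9): (-13.641471, -11.259744, 0.574389, 14.480000)

(-13.6415, -11.2597, 0.5744, 14.4800)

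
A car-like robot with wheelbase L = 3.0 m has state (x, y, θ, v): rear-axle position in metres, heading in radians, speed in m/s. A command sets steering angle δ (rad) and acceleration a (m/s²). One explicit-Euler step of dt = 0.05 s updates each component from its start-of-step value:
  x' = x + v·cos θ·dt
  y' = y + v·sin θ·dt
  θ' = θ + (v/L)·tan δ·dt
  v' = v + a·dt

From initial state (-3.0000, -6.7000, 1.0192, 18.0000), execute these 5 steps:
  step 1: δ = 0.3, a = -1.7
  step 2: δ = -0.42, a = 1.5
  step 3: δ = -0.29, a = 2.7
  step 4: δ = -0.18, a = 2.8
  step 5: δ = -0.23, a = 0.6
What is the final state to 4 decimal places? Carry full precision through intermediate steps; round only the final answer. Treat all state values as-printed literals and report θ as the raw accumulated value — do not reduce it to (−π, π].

after step 1 (δ=0.3, a=-1.7): (-2.528357, -5.933480, 1.112001, 17.915000)
after step 2 (δ=-0.42, a=1.5): (-2.131658, -5.130362, 0.978662, 17.990000)
after step 3 (δ=-0.29, a=2.7): (-1.629617, -4.384001, 0.889188, 18.125000)
after step 4 (δ=-0.18, a=2.8): (-1.058640, -3.680244, 0.834218, 18.265000)
after step 5 (δ=-0.23, a=0.6): (-0.445158, -3.003734, 0.762941, 18.295000)

(-0.4452, -3.0037, 0.7629, 18.2950)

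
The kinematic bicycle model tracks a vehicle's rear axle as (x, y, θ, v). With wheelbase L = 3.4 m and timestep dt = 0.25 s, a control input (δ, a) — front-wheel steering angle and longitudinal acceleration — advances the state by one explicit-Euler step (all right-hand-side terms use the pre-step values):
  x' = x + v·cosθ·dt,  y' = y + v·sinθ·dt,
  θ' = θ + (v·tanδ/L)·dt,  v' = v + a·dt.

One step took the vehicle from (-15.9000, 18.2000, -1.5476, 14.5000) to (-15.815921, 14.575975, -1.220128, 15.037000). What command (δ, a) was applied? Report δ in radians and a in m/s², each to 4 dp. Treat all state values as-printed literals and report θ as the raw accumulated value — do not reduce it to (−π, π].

δ = 0.2980, a = 2.1480

a = (v'−v)/dt = (0.537000)/0.25 = 2.1480
Δθ = θ'−θ = 0.327472;  (v·dt/L) = 14.5000·0.25/3.4 = 1.066176
tan δ = Δθ·L/(v·dt) = 0.307146  →  δ = 0.2980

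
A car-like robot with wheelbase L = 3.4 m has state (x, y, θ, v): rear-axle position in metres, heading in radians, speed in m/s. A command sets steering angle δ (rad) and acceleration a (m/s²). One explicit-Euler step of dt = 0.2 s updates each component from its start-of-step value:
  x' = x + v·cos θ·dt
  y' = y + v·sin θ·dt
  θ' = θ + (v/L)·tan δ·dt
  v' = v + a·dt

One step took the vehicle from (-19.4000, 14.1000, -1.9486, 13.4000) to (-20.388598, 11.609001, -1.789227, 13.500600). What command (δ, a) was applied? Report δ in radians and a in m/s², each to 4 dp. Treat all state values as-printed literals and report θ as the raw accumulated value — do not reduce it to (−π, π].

δ = 0.1995, a = 0.5030

a = (v'−v)/dt = (0.100600)/0.2 = 0.5030
Δθ = θ'−θ = 0.159373;  (v·dt/L) = 13.4000·0.2/3.4 = 0.788235
tan δ = Δθ·L/(v·dt) = 0.202190  →  δ = 0.1995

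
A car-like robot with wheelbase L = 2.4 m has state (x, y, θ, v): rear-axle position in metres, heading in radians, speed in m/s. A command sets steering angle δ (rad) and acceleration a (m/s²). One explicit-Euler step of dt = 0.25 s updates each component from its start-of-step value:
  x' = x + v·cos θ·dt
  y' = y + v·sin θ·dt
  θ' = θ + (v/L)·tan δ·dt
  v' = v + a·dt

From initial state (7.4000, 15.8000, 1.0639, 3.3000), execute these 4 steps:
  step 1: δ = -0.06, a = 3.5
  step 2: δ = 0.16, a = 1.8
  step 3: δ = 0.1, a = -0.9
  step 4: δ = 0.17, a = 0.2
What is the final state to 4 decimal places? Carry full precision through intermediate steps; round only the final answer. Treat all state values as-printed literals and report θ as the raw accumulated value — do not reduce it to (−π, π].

after step 1 (δ=-0.06, a=3.5): (7.800510, 16.521261, 1.043250, 4.175000)
after step 2 (δ=0.16, a=1.8): (8.325949, 17.423108, 1.113433, 4.625000)
after step 3 (δ=0.1, a=-0.9): (8.836530, 18.460518, 1.161772, 4.400000)
after step 4 (δ=0.17, a=0.2): (9.274016, 19.469779, 1.240448, 4.450000)

(9.2740, 19.4698, 1.2404, 4.4500)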